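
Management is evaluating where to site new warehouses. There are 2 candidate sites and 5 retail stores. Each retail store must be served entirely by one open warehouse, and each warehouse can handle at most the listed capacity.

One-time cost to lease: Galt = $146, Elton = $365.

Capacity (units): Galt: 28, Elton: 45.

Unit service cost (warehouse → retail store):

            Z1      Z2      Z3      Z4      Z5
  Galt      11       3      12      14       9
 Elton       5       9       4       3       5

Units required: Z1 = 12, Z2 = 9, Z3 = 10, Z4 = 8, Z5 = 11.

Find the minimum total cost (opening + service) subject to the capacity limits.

Minimum total cost: 717

Open {Galt, Elton}: Z1→Elton 5·12=60, Z2→Galt 3·9=27, Z3→Elton 4·10=40, Z4→Elton 3·8=24, Z5→Elton 5·11=55.
Loads: Galt carries 9/28, Elton carries 41/45. Service 206; fixed 511; total 717.
Next best feasible plan costs 761.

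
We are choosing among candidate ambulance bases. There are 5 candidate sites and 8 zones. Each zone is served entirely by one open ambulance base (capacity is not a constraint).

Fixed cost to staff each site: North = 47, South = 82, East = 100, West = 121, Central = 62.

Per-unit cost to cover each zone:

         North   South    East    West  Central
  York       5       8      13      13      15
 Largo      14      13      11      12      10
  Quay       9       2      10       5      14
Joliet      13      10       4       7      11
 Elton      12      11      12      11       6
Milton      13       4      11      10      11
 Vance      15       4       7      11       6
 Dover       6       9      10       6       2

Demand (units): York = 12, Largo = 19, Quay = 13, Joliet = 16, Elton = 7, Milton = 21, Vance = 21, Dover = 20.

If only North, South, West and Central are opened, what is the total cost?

Each zone is assigned to its cheapest site among the open ones.
{North, South, West, Central}: York→North 5·12=60, Largo→Central 10·19=190, Quay→South 2·13=26, Joliet→West 7·16=112, Elton→Central 6·7=42, Milton→South 4·21=84, Vance→South 4·21=84, Dover→Central 2·20=40. Service 638; fixed 312; total 950.

Total cost: 950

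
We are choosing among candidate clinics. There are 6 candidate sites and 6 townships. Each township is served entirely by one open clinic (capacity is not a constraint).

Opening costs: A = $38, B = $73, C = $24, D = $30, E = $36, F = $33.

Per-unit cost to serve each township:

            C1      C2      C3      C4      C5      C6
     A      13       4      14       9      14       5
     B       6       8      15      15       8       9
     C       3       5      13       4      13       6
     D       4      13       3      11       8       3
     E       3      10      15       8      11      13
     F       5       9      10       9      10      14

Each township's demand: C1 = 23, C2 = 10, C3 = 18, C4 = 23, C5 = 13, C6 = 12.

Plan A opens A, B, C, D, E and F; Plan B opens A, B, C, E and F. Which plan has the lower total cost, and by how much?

Plan A is cheaper by 120.

Plan A: {A, B, C, D, E, F}: C1→C 3·23=69, C2→A 4·10=40, C3→D 3·18=54, C4→C 4·23=92, C5→B 8·13=104, C6→D 3·12=36. Service 395; fixed 234; total 629.
Plan B: {A, B, C, E, F}: C1→C 3·23=69, C2→A 4·10=40, C3→F 10·18=180, C4→C 4·23=92, C5→B 8·13=104, C6→A 5·12=60. Service 545; fixed 204; total 749.
Difference: |629 − 749| = 120.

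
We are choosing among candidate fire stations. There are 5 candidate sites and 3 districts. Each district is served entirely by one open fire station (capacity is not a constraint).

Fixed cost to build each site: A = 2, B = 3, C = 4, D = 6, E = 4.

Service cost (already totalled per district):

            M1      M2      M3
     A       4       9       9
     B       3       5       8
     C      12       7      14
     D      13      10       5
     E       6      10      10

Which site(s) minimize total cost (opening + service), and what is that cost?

Open B only; minimum total cost 19.

For any fixed open set, each district goes to its cheapest open site; total = fixed + service.
{B}: M1→B 3, M2→B 5, M3→B 8. Service 16; fixed 3; total 19.
{A, B}: service 16 + fixed 5 = 21
{B, D}: service 13 + fixed 9 = 22
{A, B, C, D, E}: M1→B 3, M2→B 5, M3→D 5. Service 13; fixed 19; total 32.
No other subset beats 19.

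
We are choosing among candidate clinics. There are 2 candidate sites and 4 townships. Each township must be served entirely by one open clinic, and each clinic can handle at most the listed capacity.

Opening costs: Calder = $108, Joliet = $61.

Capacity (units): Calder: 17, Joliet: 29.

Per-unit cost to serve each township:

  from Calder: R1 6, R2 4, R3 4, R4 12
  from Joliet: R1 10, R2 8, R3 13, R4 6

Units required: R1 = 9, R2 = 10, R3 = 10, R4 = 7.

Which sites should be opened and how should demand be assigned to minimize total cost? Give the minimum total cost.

Open {Calder, Joliet}: R1→Joliet 10·9=90, R2→Joliet 8·10=80, R3→Calder 4·10=40, R4→Joliet 6·7=42.
Loads: Calder carries 10/17, Joliet carries 26/29. Service 252; fixed 169; total 421.
Next best feasible plan costs 463.

Minimum total cost: 421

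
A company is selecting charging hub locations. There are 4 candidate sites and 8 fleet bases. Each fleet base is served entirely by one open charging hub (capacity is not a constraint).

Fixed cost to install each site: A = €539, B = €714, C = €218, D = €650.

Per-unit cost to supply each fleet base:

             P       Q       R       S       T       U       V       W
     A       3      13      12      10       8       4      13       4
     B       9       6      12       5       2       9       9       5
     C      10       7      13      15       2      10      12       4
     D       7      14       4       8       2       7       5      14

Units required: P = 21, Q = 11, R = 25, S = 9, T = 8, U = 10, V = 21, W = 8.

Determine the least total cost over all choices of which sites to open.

Minimum total cost: 1365

For any fixed open set, each fleet base goes to its cheapest open site; total = fixed + service.
{C}: P→C 10·21=210, Q→C 7·11=77, R→C 13·25=325, S→C 15·9=135, T→C 2·8=16, U→C 10·10=100, V→C 12·21=252, W→C 4·8=32. Service 1147; fixed 218; total 1365.
{D}: service 776 + fixed 650 = 1426
{C, D}: service 619 + fixed 868 = 1487
{A, B, C, D}: P→A 3·21=63, Q→B 6·11=66, R→D 4·25=100, S→B 5·9=45, T→B 2·8=16, U→A 4·10=40, V→D 5·21=105, W→A 4·8=32. Service 467; fixed 2121; total 2588.
(All 15 nonempty subsets were checked; C only is lowest.)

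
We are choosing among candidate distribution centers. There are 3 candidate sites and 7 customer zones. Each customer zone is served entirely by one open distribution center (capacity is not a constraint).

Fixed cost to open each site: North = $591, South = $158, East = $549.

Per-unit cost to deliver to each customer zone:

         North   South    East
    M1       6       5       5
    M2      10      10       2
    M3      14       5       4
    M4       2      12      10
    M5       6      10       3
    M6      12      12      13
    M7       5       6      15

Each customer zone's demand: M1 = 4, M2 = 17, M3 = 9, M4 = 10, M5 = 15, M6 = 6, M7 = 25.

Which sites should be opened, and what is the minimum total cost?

For any fixed open set, each customer zone goes to its cheapest open site; total = fixed + service.
{South}: M1→South 5·4=20, M2→South 10·17=170, M3→South 5·9=45, M4→South 12·10=120, M5→South 10·15=150, M6→South 12·6=72, M7→South 6·25=150. Service 727; fixed 158; total 885.
{South, East}: service 457 + fixed 707 = 1164
{North}: service 627 + fixed 591 = 1218
{North, South, East}: service 352 + fixed 1298 = 1650
No other subset beats 885.

Open South only; minimum total cost 885.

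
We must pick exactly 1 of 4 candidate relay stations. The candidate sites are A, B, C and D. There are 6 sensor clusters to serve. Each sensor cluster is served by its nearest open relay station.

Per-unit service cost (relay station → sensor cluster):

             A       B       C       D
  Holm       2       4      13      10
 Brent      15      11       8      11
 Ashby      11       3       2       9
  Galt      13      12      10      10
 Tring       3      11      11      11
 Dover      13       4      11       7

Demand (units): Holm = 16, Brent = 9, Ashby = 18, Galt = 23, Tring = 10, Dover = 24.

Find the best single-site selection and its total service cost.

Choose B only; total service cost 699.

With exactly 1 open, each sensor cluster uses its cheapest among the chosen.
{B}: Holm→B 4·16=64, Brent→B 11·9=99, Ashby→B 3·18=54, Galt→B 12·23=276, Tring→B 11·10=110, Dover→B 4·24=96. Service cost 699.
{C}: service cost 920
{D}: service cost 929
Among all 4 size-1 choices, {B} is lowest.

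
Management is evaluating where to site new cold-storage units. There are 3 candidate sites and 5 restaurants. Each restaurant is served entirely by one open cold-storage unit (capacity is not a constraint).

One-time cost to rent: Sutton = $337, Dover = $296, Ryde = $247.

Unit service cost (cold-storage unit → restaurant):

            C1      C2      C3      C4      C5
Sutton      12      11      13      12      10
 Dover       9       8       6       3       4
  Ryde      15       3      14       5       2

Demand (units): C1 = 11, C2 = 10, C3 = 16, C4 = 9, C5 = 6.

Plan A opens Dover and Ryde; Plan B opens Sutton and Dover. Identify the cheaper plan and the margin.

Plan A is cheaper by 152.

Plan A: {Dover, Ryde}: C1→Dover 9·11=99, C2→Ryde 3·10=30, C3→Dover 6·16=96, C4→Dover 3·9=27, C5→Ryde 2·6=12. Service 264; fixed 543; total 807.
Plan B: {Sutton, Dover}: C1→Dover 9·11=99, C2→Dover 8·10=80, C3→Dover 6·16=96, C4→Dover 3·9=27, C5→Dover 4·6=24. Service 326; fixed 633; total 959.
Difference: |807 − 959| = 152.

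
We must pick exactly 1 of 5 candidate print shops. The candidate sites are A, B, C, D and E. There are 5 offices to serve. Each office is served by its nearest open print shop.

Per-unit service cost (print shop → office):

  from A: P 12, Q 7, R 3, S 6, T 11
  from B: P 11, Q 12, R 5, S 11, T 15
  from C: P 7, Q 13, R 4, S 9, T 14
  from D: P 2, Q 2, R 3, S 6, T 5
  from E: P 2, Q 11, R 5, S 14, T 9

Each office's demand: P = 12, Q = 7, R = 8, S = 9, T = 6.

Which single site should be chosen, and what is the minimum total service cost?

Choose D only; total service cost 146.

With exactly 1 open, each office uses its cheapest among the chosen.
{D}: P→D 2·12=24, Q→D 2·7=14, R→D 3·8=24, S→D 6·9=54, T→D 5·6=30. Service cost 146.
{E}: service cost 321
{A}: service cost 337
Among all 5 size-1 choices, {D} is lowest.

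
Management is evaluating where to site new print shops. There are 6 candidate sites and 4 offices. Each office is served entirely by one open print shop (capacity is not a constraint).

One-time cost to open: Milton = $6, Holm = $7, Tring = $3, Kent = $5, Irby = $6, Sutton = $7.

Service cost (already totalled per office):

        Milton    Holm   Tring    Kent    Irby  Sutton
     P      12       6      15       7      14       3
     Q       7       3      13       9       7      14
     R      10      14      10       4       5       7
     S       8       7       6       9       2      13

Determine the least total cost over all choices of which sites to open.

Minimum total cost: 29

For any fixed open set, each office goes to its cheapest open site; total = fixed + service.
{Holm, Irby}: P→Holm 6, Q→Holm 3, R→Irby 5, S→Irby 2. Service 16; fixed 13; total 29.
{Irby, Sutton}: service 17 + fixed 13 = 30
{Kent, Irby}: P→Kent 7, Q→Irby 7, R→Kent 4, S→Irby 2. Service 20; fixed 11; total 31.
{Milton, Holm, Tring, Kent, Irby, Sutton}: service 12 + fixed 34 = 46
No other subset beats 29.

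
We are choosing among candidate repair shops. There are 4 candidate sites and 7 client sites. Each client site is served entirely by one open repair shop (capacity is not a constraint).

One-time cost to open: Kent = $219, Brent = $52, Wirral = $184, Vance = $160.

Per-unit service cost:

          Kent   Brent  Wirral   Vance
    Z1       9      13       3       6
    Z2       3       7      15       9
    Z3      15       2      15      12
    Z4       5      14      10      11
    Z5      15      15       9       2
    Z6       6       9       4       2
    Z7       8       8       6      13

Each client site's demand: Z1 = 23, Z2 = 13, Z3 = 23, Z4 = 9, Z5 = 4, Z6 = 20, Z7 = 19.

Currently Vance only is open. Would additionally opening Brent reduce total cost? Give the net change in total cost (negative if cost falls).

Yes — net change −299 (cost falls by 299).

Current service cost with {Vance}: 925.
Adding Brent: each client site re-picks its cheapest; new service cost 574, saving 351.
Extra fixed cost: 52. Net change = 52 − 351 = -299.
(Totals: 1085 → 786.)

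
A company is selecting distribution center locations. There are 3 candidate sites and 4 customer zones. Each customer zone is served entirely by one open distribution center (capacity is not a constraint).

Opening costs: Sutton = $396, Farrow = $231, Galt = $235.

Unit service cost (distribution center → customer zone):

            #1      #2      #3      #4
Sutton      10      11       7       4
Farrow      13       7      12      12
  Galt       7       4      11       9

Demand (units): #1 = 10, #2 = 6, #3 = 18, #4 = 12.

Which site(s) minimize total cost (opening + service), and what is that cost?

For any fixed open set, each customer zone goes to its cheapest open site; total = fixed + service.
{Galt}: #1→Galt 7·10=70, #2→Galt 4·6=24, #3→Galt 11·18=198, #4→Galt 9·12=108. Service 400; fixed 235; total 635.
{Sutton}: #1→Sutton 10·10=100, #2→Sutton 11·6=66, #3→Sutton 7·18=126, #4→Sutton 4·12=48. Service 340; fixed 396; total 736.
{Farrow}: service 532 + fixed 231 = 763
{Sutton, Farrow, Galt}: service 268 + fixed 862 = 1130
No other subset beats 635.

Open Galt only; minimum total cost 635.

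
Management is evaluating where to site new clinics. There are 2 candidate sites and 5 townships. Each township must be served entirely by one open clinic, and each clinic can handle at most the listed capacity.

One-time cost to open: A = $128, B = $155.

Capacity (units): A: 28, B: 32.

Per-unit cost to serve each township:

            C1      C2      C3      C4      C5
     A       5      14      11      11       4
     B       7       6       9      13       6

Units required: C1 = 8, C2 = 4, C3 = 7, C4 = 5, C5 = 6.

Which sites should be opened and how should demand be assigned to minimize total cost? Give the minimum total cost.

Open {B}: C1→B 7·8=56, C2→B 6·4=24, C3→B 9·7=63, C4→B 13·5=65, C5→B 6·6=36.
Loads: B carries 30/32. Service 244; fixed 155; total 399.
Next best feasible plan costs 489.

Minimum total cost: 399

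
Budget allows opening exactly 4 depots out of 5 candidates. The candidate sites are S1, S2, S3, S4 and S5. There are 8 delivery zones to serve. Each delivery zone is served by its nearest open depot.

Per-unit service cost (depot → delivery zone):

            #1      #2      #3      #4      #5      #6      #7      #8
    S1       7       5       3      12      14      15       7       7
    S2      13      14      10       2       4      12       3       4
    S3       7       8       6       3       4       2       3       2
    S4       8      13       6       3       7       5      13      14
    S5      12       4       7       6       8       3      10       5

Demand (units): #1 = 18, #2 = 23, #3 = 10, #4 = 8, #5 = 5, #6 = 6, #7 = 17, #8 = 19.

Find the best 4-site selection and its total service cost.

With exactly 4 open, each delivery zone uses its cheapest among the chosen.
{S1, S2, S3, S5}: #1→S1 7·18=126, #2→S5 4·23=92, #3→S1 3·10=30, #4→S2 2·8=16, #5→S2 4·5=20, #6→S3 2·6=12, #7→S2 3·17=51, #8→S3 2·19=38. Service cost 385.
{S1, S3, S4, S5}: service cost 393
{S1, S2, S3, S4}: service cost 408
Among all 5 size-4 choices, {S1, S2, S3, S5} is lowest.

Choose S1, S2, S3 and S5; total service cost 385.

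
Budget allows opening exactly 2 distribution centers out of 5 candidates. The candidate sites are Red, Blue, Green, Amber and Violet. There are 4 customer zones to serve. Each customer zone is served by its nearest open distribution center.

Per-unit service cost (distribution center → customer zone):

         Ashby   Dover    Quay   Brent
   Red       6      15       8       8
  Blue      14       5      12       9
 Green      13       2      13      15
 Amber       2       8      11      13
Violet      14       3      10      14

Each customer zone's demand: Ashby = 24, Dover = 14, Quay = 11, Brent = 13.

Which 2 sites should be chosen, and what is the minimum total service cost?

With exactly 2 open, each customer zone uses its cheapest among the chosen.
{Red, Amber}: Ashby→Amber 2·24=48, Dover→Amber 8·14=112, Quay→Red 8·11=88, Brent→Red 8·13=104. Service cost 352.
{Blue, Amber}: service cost 356
{Red, Green}: service cost 364
Among all 10 size-2 choices, {Red, Amber} is lowest.

Choose Red and Amber; total service cost 352.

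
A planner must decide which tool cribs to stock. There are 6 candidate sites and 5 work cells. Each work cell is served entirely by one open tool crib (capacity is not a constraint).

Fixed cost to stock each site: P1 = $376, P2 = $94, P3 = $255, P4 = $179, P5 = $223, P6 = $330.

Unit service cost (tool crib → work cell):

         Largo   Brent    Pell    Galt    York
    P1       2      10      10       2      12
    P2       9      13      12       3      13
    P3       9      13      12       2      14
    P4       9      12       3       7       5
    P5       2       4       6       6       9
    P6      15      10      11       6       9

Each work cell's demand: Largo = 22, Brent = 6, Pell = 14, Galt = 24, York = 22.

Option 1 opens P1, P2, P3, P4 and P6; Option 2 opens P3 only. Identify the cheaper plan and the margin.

Option 2 is cheaper by 483.

Option 1: {P1, P2, P3, P4, P6}: Largo→P1 2·22=44, Brent→P1 10·6=60, Pell→P4 3·14=42, Galt→P1 2·24=48, York→P4 5·22=110. Service 304; fixed 1234; total 1538.
Option 2: {P3}: Largo→P3 9·22=198, Brent→P3 13·6=78, Pell→P3 12·14=168, Galt→P3 2·24=48, York→P3 14·22=308. Service 800; fixed 255; total 1055.
Difference: |1538 − 1055| = 483.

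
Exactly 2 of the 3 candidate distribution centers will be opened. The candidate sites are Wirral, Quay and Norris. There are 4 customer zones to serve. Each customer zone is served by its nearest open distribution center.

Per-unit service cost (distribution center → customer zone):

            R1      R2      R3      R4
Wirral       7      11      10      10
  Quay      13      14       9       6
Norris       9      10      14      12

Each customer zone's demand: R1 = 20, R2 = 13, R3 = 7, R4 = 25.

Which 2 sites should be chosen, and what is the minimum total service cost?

Choose Wirral and Quay; total service cost 496.

With exactly 2 open, each customer zone uses its cheapest among the chosen.
{Wirral, Quay}: R1→Wirral 7·20=140, R2→Wirral 11·13=143, R3→Quay 9·7=63, R4→Quay 6·25=150. Service cost 496.
{Quay, Norris}: service cost 523
{Wirral, Norris}: service cost 590
Among all 3 size-2 choices, {Wirral, Quay} is lowest.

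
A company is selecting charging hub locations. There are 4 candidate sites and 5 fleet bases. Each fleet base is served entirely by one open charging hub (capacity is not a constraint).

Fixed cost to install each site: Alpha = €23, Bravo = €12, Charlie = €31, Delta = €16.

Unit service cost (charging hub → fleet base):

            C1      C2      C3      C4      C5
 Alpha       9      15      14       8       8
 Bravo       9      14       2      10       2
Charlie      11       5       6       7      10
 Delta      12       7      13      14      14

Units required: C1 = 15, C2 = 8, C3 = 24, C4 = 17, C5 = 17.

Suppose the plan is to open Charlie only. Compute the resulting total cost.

Total cost: 669

Each fleet base is assigned to its cheapest site among the open ones.
{Charlie}: C1→Charlie 11·15=165, C2→Charlie 5·8=40, C3→Charlie 6·24=144, C4→Charlie 7·17=119, C5→Charlie 10·17=170. Service 638; fixed 31; total 669.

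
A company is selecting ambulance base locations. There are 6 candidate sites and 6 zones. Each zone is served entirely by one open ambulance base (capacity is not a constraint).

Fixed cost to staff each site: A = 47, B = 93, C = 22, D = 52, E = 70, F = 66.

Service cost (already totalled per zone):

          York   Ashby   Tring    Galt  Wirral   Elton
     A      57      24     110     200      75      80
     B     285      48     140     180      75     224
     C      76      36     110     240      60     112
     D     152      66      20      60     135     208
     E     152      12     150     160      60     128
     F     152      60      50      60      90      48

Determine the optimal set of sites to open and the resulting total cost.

Open A and D; minimum total cost 415.

For any fixed open set, each zone goes to its cheapest open site; total = fixed + service.
{A, D}: York→A 57, Ashby→A 24, Tring→D 20, Galt→D 60, Wirral→A 75, Elton→A 80. Service 316; fixed 99; total 415.
{C, F}: service 330 + fixed 88 = 418
{A, C, D}: service 301 + fixed 121 = 422
{A, B, C, D, E, F}: York→A 57, Ashby→E 12, Tring→D 20, Galt→D 60, Wirral→C 60, Elton→F 48. Service 257; fixed 350; total 607.
No other subset beats 415.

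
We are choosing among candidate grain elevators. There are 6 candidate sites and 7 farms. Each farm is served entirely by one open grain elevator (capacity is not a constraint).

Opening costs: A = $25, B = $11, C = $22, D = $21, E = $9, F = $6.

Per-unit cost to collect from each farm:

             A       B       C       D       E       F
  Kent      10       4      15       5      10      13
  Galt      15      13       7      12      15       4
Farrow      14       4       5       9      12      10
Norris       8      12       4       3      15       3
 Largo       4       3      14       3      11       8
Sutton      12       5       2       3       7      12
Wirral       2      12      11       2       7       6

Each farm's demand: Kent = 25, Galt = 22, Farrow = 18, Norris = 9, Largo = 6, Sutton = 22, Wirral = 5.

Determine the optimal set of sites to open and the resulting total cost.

Open B, C and F; minimum total cost 418.

For any fixed open set, each farm goes to its cheapest open site; total = fixed + service.
{B, C, F}: Kent→B 4·25=100, Galt→F 4·22=88, Farrow→B 4·18=72, Norris→F 3·9=27, Largo→B 3·6=18, Sutton→C 2·22=44, Wirral→F 6·5=30. Service 379; fixed 39; total 418.
{B, C, D, F}: service 359 + fixed 60 = 419
{B, D, F}: service 381 + fixed 38 = 419
{A, B, C, D, E, F}: service 359 + fixed 94 = 453
No other subset beats 418.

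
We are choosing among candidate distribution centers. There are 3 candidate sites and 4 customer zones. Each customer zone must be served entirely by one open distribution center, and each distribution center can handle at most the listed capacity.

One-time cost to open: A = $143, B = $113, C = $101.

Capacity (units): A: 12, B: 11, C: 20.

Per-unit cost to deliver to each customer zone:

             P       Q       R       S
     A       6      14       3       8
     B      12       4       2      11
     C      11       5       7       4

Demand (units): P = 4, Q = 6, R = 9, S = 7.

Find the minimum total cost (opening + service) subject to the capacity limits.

Minimum total cost: 334

Open {B, C}: P→C 11·4=44, Q→C 5·6=30, R→B 2·9=18, S→C 4·7=28.
Loads: B carries 9/11, C carries 17/20. Service 120; fixed 214; total 334.
Next best feasible plan costs 373.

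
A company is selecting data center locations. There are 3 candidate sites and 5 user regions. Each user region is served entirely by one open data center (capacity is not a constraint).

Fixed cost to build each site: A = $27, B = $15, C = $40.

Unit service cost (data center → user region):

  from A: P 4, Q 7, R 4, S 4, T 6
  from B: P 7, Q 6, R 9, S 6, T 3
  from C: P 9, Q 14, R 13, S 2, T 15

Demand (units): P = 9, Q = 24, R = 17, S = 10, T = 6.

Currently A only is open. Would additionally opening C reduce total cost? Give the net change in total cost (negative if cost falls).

No — net change +20 (cost rises by 20).

Current service cost with {A}: 348.
Adding C: each user region re-picks its cheapest; new service cost 328, saving 20.
Extra fixed cost: 40. Net change = 40 − 20 = 20.
(Totals: 375 → 395.)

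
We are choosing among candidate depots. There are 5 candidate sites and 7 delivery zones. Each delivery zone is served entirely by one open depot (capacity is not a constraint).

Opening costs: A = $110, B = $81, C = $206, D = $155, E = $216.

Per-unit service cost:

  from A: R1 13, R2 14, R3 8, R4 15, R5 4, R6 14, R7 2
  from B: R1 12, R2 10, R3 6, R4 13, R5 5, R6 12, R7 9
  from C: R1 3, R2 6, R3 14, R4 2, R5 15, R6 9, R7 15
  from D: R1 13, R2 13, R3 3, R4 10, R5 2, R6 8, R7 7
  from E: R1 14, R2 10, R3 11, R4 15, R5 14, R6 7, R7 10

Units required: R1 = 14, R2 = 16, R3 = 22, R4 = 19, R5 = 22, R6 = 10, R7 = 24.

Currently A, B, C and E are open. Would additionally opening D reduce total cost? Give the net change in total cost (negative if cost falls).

Current service cost with {A, B, C, E}: 514.
Adding D: each delivery zone re-picks its cheapest; new service cost 404, saving 110.
Extra fixed cost: 155. Net change = 155 − 110 = 45.
(Totals: 1127 → 1172.)

No — net change +45 (cost rises by 45).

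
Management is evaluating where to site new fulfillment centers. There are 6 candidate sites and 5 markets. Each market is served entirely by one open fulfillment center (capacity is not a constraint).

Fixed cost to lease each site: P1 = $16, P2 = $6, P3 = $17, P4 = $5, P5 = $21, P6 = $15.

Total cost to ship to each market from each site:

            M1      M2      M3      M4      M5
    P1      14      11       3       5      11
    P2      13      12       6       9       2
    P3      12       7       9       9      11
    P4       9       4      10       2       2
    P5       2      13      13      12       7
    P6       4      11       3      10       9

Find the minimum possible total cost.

Minimum total cost: 32

For any fixed open set, each market goes to its cheapest open site; total = fixed + service.
{P4}: M1→P4 9, M2→P4 4, M3→P4 10, M4→P4 2, M5→P4 2. Service 27; fixed 5; total 32.
{P2, P4}: service 23 + fixed 11 = 34
{P4, P6}: service 15 + fixed 20 = 35
{P1, P2, P3, P4, P5, P6}: service 13 + fixed 80 = 93
No other subset beats 32.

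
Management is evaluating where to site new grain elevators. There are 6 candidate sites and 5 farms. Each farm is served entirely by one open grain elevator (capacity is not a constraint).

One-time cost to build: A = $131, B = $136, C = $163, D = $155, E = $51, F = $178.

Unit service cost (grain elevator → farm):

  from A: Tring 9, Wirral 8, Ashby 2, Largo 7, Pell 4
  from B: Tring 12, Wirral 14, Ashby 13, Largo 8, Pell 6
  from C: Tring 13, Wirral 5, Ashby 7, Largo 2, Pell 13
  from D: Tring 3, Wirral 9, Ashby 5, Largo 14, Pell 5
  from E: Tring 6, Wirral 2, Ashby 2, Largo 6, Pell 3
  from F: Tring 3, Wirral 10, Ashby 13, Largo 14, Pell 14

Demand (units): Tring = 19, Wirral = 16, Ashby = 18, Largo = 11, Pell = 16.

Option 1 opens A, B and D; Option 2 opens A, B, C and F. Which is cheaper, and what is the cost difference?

Option 1: {A, B, D}: Tring→D 3·19=57, Wirral→A 8·16=128, Ashby→A 2·18=36, Largo→A 7·11=77, Pell→A 4·16=64. Service 362; fixed 422; total 784.
Option 2: {A, B, C, F}: Tring→F 3·19=57, Wirral→C 5·16=80, Ashby→A 2·18=36, Largo→C 2·11=22, Pell→A 4·16=64. Service 259; fixed 608; total 867.
Difference: |784 − 867| = 83.

Option 1 is cheaper by 83.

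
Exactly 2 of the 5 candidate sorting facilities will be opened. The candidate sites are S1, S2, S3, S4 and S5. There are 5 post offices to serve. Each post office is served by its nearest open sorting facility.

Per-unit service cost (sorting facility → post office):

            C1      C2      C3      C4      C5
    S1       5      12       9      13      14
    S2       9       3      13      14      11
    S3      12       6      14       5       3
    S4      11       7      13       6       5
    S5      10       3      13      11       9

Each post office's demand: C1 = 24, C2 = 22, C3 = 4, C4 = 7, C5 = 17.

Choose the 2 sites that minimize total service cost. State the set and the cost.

With exactly 2 open, each post office uses its cheapest among the chosen.
{S1, S3}: C1→S1 5·24=120, C2→S3 6·22=132, C3→S1 9·4=36, C4→S3 5·7=35, C5→S3 3·17=51. Service cost 374.
{S2, S3}: service cost 420
{S1, S4}: service cost 437
Among all 10 size-2 choices, {S1, S3} is lowest.

Choose S1 and S3; total service cost 374.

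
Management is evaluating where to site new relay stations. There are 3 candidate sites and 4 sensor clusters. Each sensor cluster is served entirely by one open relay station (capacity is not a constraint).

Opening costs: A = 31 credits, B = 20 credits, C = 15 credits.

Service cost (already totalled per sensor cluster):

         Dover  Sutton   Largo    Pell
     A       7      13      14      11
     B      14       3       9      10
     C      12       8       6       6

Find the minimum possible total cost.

Minimum total cost: 47

For any fixed open set, each sensor cluster goes to its cheapest open site; total = fixed + service.
{C}: Dover→C 12, Sutton→C 8, Largo→C 6, Pell→C 6. Service 32; fixed 15; total 47.
{B}: service 36 + fixed 20 = 56
{B, C}: service 27 + fixed 35 = 62
{A, B, C}: service 22 + fixed 66 = 88
No other subset beats 47.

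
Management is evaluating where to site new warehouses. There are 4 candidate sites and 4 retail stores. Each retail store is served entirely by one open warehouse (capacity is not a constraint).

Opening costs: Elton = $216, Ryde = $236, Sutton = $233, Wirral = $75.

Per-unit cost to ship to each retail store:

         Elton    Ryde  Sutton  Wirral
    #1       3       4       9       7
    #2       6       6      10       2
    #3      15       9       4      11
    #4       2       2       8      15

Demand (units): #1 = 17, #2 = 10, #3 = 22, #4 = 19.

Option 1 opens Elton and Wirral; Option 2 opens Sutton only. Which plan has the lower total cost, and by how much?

Option 1: {Elton, Wirral}: #1→Elton 3·17=51, #2→Wirral 2·10=20, #3→Wirral 11·22=242, #4→Elton 2·19=38. Service 351; fixed 291; total 642.
Option 2: {Sutton}: #1→Sutton 9·17=153, #2→Sutton 10·10=100, #3→Sutton 4·22=88, #4→Sutton 8·19=152. Service 493; fixed 233; total 726.
Difference: |642 − 726| = 84.

Option 1 is cheaper by 84.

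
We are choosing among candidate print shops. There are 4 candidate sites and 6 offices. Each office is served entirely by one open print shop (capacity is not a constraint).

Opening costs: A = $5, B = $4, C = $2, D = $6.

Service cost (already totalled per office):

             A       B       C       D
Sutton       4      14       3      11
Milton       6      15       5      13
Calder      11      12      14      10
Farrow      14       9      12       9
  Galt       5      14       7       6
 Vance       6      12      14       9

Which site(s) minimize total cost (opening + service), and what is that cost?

For any fixed open set, each office goes to its cheapest open site; total = fixed + service.
{A, C}: Sutton→C 3, Milton→C 5, Calder→A 11, Farrow→C 12, Galt→A 5, Vance→A 6. Service 42; fixed 7; total 49.
{A, B}: service 41 + fixed 9 = 50
{A, B, C}: Sutton→C 3, Milton→C 5, Calder→A 11, Farrow→B 9, Galt→A 5, Vance→A 6. Service 39; fixed 11; total 50.
{A, B, C, D}: service 38 + fixed 17 = 55
No other subset beats 49.

Open A and C; minimum total cost 49.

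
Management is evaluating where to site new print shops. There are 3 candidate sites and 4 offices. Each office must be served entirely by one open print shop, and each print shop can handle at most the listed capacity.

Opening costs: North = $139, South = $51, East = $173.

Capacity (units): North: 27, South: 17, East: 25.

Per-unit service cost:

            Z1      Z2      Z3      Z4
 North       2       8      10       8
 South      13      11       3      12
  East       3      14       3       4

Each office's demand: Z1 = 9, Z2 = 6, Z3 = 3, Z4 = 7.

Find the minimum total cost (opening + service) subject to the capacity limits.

Open {North}: Z1→North 2·9=18, Z2→North 8·6=48, Z3→North 10·3=30, Z4→North 8·7=56.
Loads: North carries 25/27. Service 152; fixed 139; total 291.
Next best feasible plan costs 321.

Minimum total cost: 291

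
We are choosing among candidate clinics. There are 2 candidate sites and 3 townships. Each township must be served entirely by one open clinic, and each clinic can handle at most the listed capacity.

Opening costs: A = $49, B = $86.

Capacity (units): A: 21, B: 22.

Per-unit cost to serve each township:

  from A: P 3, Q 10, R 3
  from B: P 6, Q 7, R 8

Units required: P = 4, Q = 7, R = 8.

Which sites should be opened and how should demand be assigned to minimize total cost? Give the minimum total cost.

Open {A}: P→A 3·4=12, Q→A 10·7=70, R→A 3·8=24.
Loads: A carries 19/21. Service 106; fixed 49; total 155.
Next best feasible plan costs 220.

Minimum total cost: 155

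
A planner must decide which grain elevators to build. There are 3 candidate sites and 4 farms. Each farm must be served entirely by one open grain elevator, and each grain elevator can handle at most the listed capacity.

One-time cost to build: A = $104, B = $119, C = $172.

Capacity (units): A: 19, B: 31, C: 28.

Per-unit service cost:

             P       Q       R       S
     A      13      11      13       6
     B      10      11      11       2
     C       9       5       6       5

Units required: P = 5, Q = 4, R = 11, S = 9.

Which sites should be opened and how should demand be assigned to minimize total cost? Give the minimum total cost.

Open {B}: P→B 10·5=50, Q→B 11·4=44, R→B 11·11=121, S→B 2·9=18.
Loads: B carries 29/31. Service 233; fixed 119; total 352.
Next best feasible plan costs 440.

Minimum total cost: 352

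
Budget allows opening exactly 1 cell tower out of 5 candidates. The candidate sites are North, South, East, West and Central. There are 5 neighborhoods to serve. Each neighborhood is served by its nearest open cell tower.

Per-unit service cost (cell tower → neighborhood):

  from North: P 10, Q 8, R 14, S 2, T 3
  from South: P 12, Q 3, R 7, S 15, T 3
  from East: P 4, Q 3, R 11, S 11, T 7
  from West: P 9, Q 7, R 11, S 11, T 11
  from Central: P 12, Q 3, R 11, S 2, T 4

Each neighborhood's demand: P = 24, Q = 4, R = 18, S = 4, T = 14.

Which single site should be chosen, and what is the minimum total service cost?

Choose East only; total service cost 448.

With exactly 1 open, each neighborhood uses its cheapest among the chosen.
{East}: P→East 4·24=96, Q→East 3·4=12, R→East 11·18=198, S→East 11·4=44, T→East 7·14=98. Service cost 448.
{South}: service cost 528
{Central}: service cost 562
Among all 5 size-1 choices, {East} is lowest.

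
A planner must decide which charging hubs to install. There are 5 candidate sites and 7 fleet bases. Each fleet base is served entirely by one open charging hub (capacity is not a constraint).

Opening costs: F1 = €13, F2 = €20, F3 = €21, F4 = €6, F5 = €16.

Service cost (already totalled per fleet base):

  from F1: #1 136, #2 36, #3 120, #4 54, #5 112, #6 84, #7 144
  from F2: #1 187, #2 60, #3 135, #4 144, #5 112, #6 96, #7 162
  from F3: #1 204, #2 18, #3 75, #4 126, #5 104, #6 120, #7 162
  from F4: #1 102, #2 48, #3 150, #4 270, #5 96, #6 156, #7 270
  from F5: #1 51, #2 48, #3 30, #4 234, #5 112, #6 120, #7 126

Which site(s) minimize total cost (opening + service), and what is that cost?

For any fixed open set, each fleet base goes to its cheapest open site; total = fixed + service.
{F1, F4, F5}: #1→F5 51, #2→F1 36, #3→F5 30, #4→F1 54, #5→F4 96, #6→F1 84, #7→F5 126. Service 477; fixed 35; total 512.
{F1, F3, F4, F5}: #1→F5 51, #2→F3 18, #3→F5 30, #4→F1 54, #5→F4 96, #6→F1 84, #7→F5 126. Service 459; fixed 56; total 515.
{F1, F3, F5}: service 467 + fixed 50 = 517
{F1, F2, F3, F4, F5}: #1→F5 51, #2→F3 18, #3→F5 30, #4→F1 54, #5→F4 96, #6→F1 84, #7→F5 126. Service 459; fixed 76; total 535.
No other subset beats 512.

Open F1, F4 and F5; minimum total cost 512.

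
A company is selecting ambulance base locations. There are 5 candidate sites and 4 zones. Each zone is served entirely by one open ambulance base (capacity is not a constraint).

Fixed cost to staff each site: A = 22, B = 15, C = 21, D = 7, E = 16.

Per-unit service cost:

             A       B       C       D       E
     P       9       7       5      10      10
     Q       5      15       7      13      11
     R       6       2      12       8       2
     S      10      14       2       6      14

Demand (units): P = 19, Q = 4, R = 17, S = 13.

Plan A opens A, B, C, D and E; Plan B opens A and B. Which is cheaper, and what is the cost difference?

Plan A is cheaper by 98.

Plan A: {A, B, C, D, E}: P→C 5·19=95, Q→A 5·4=20, R→B 2·17=34, S→C 2·13=26. Service 175; fixed 81; total 256.
Plan B: {A, B}: P→B 7·19=133, Q→A 5·4=20, R→B 2·17=34, S→A 10·13=130. Service 317; fixed 37; total 354.
Difference: |256 − 354| = 98.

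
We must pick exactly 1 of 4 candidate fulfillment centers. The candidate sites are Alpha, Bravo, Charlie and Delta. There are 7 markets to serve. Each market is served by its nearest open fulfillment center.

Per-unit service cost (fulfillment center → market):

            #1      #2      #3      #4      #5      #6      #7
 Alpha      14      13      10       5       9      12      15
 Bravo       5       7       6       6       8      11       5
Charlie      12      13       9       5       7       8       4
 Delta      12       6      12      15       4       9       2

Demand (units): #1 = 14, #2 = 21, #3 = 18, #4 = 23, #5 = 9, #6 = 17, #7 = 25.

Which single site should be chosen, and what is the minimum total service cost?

Choose Bravo only; total service cost 847.

With exactly 1 open, each market uses its cheapest among the chosen.
{Bravo}: #1→Bravo 5·14=70, #2→Bravo 7·21=147, #3→Bravo 6·18=108, #4→Bravo 6·23=138, #5→Bravo 8·9=72, #6→Bravo 11·17=187, #7→Bravo 5·25=125. Service cost 847.
{Charlie}: service cost 1017
{Delta}: service cost 1094
Among all 4 size-1 choices, {Bravo} is lowest.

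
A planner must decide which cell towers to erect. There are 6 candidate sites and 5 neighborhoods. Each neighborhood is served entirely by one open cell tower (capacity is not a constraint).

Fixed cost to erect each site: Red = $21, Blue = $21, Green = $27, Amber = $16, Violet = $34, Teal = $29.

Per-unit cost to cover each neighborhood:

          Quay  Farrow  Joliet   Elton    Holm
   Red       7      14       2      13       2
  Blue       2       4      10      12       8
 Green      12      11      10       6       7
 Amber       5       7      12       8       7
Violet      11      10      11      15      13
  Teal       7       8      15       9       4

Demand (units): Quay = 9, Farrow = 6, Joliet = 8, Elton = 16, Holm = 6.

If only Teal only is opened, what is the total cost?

Total cost: 428

Each neighborhood is assigned to its cheapest site among the open ones.
{Teal}: Quay→Teal 7·9=63, Farrow→Teal 8·6=48, Joliet→Teal 15·8=120, Elton→Teal 9·16=144, Holm→Teal 4·6=24. Service 399; fixed 29; total 428.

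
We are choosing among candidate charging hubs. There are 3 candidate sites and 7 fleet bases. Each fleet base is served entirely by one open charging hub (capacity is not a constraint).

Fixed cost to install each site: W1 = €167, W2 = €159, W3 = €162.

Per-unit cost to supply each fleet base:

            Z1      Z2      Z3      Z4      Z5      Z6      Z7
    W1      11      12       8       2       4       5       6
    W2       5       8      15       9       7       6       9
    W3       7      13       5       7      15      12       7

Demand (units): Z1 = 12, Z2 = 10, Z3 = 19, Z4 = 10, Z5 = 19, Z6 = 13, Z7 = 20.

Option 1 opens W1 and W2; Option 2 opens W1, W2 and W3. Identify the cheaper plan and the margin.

Option 1 is cheaper by 105.

Option 1: {W1, W2}: Z1→W2 5·12=60, Z2→W2 8·10=80, Z3→W1 8·19=152, Z4→W1 2·10=20, Z5→W1 4·19=76, Z6→W1 5·13=65, Z7→W1 6·20=120. Service 573; fixed 326; total 899.
Option 2: {W1, W2, W3}: Z1→W2 5·12=60, Z2→W2 8·10=80, Z3→W3 5·19=95, Z4→W1 2·10=20, Z5→W1 4·19=76, Z6→W1 5·13=65, Z7→W1 6·20=120. Service 516; fixed 488; total 1004.
Difference: |899 − 1004| = 105.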